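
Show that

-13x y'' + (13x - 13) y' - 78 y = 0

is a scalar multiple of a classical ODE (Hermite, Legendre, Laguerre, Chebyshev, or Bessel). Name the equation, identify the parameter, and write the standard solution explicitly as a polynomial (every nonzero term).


All three coefficients share the factor -13; dividing through by -13 gives  x y'' + (1 - x) y' + 6 y = 0.
This matches the Laguerre equation x y'' + (1 - x) y' + n y = 0 with n = 6; the polynomial solution is L_6(x).
With y = sum_k a_k x^k, matching x^k gives (k+1)k a_{k+1} + (k+1) a_{k+1} - k a_k + n a_k = 0, i.e. (k+1)^2 a_{k+1} = (k - n) a_k = (k - 6) a_k. The right side vanishes at k = 6, so the series terminates at degree 6.
Standard normalization L_n(0) = 1 gives a_0 = 1. Work upward with a_{k+1} = (k - 6) a_k / (k+1)^2:
  a_1 = (0 - 6)(1) / 1^2 = -6/1 = -6
  a_2 = (1 - 6)(-6) / 2^2 = 30/4 = 15/2
  a_3 = (2 - 6)(15/2) / 3^2 = -30/9 = -10/3
  a_4 = (3 - 6)(-10/3) / 4^2 = 10/16 = 5/8
  a_5 = (4 - 6)(5/8) / 5^2 = (-5/4)/25 = -1/20
  a_6 = (5 - 6)(-1/20) / 6^2 = (1/20)/36 = 1/720
Hence L_6(x) = x^6/720 - x^5/20 + 5 x^4/8 - 10 x^3/3 + 15 x^2/2 - 6 x + 1.

L_6(x); series = x^6/720 - x^5/20 + 5 x^4/8 - 10 x^3/3 + 15 x^2/2 - 6 x + 1


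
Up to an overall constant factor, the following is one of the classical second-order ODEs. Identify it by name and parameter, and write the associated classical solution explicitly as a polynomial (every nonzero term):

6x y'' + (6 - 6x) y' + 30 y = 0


All three coefficients share the factor 6; dividing through by 6 gives  x y'' + (1 - x) y' + 5 y = 0.
This matches the Laguerre equation x y'' + (1 - x) y' + n y = 0 with n = 5; the polynomial solution is L_5(x).
With y = sum_k a_k x^k, matching x^k gives (k+1)k a_{k+1} + (k+1) a_{k+1} - k a_k + n a_k = 0, i.e. (k+1)^2 a_{k+1} = (k - n) a_k = (k - 5) a_k. The right side vanishes at k = 5, so the series terminates at degree 5.
Standard normalization L_n(0) = 1 gives a_0 = 1. Work upward with a_{k+1} = (k - 5) a_k / (k+1)^2:
  a_1 = (0 - 5)(1) / 1^2 = -5/1 = -5
  a_2 = (1 - 5)(-5) / 2^2 = 20/4 = 5
  a_3 = (2 - 5)(5) / 3^2 = -15/9 = -5/3
  a_4 = (3 - 5)(-5/3) / 4^2 = (10/3)/16 = 5/24
  a_5 = (4 - 5)(5/24) / 5^2 = (-5/24)/25 = -1/120
Hence L_5(x) = -x^5/120 + 5 x^4/24 - 5 x^3/3 + 5 x^2 - 5 x + 1.

L_5(x); series = -x^5/120 + 5 x^4/24 - 5 x^3/3 + 5 x^2 - 5 x + 1


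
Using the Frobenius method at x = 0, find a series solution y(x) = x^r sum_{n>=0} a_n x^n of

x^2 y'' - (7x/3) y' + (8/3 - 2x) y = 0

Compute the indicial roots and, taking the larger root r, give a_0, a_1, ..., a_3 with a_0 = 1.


Write in Frobenius form y'' + (p(x)/x) y' + (q(x)/x^2) y = 0:
  p(x) = -7/3,  q(x) = 8/3 - 2x.
Indicial equation: r(r-1) + (-7/3) r + (8/3) = 0 -> roots r_1 = 2, r_2 = 4/3.
Take r = r_1 = 2. Let y(x) = x^r sum_{n>=0} a_n x^n with a_0 = 1.
Substitute y = x^r sum a_n x^n and match x^{r+n}. The recurrence is
  D(n) a_n - 2 a_{n-1} = 0,  where D(n) = (r+n)(r+n-1) + (-7/3)(r+n) + (8/3).
  a_n = 2 / D(n) * a_{n-1}.
Since the indicial polynomial factors as (r - r_1)(r - r_2), D(n) = (r_1 + n - r_1)(r_1 + n - r_2) = n(n + 2/3).
Evaluating step by step (a_0 = 1):
  n = 1: D(1) = 1(1 + 2/3) = 5/3; numerator = 2(1) = 2; a_1 = (2)/(5/3) = 6/5
  n = 2: D(2) = 2(2 + 2/3) = 16/3; numerator = 2(6/5) = 12/5; a_2 = (12/5)/(16/3) = 9/20
  n = 3: D(3) = 3(3 + 2/3) = 11; numerator = 2(9/20) = 9/10; a_3 = (9/10)/(11) = 9/110

r = 2; a_0 = 1; a_1 = 6/5; a_2 = 9/20; a_3 = 9/110


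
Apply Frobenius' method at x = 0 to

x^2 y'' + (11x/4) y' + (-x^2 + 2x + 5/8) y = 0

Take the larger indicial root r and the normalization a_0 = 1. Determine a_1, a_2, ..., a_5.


Write in Frobenius form y'' + (p(x)/x) y' + (q(x)/x^2) y = 0:
  p(x) = 11/4,  q(x) = -x^2 + 2x + 5/8.
Indicial equation: r(r-1) + (11/4) r + (5/8) = 0 -> roots r_1 = -1/2, r_2 = -5/4.
Take r = r_1 = -1/2. Let y(x) = x^r sum_{n>=0} a_n x^n with a_0 = 1.
Substitute y = x^r sum a_n x^n and match x^{r+n}. The recurrence is
  D(n) a_n + 2 a_{n-1} - 1 a_{n-2} = 0,  where D(n) = (r+n)(r+n-1) + (11/4)(r+n) + (5/8).
  a_n = [-2 a_{n-1} + 1 a_{n-2}] / D(n).
Since the indicial polynomial factors as (r - r_1)(r - r_2), D(n) = (r_1 + n - r_1)(r_1 + n - r_2) = n(n + 3/4).
Evaluating step by step (a_0 = 1):
  n = 1: D(1) = 1(1 + 3/4) = 7/4; numerator = -2(1) = -2; a_1 = (-2)/(7/4) = -8/7
  n = 2: D(2) = 2(2 + 3/4) = 11/2; numerator = -2(-8/7) + 1(1) = 23/7; a_2 = (23/7)/(11/2) = 46/77
  n = 3: D(3) = 3(3 + 3/4) = 45/4; numerator = -2(46/77) + 1(-8/7) = -180/77; a_3 = (-180/77)/(45/4) = -16/77
  n = 4: D(4) = 4(4 + 3/4) = 19; numerator = -2(-16/77) + 1(46/77) = 78/77; a_4 = (78/77)/(19) = 78/1463
  n = 5: D(5) = 5(5 + 3/4) = 115/4; numerator = -2(78/1463) + 1(-16/77) = -460/1463; a_5 = (-460/1463)/(115/4) = -16/1463

r = -1/2; a_0 = 1; a_1 = -8/7; a_2 = 46/77; a_3 = -16/77; a_4 = 78/1463; a_5 = -16/1463


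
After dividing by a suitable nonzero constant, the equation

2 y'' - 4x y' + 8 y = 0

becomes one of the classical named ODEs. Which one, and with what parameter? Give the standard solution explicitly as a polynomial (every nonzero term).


All three coefficients share the factor 2; dividing through by 2 gives  y'' - 2x y' + 4 y = 0.
This matches the Hermite equation y'' - 2x y' + 2n y = 0 with 2n = 4, so n = 2; the polynomial solution is H_2(x).
With y = sum_k a_k x^k, matching x^k gives (k+2)(k+1) a_{k+2} = 2(k - n) a_k = 2(k - 2) a_k. The right side vanishes at k = 2, so the series with the parity of 2 terminates at degree 2.
Standard normalization: leading coefficient of H_n is 2^n, so a_2 = 2^2 = 4. Work downward with a_k = (k+1)(k+2) a_{k+2} / (2(k - n)):
  a_0 = (1)(2)(4) / (2(0 - 2)) = 8/(-4) = -2
Hence H_2(x) = 4 x^2 - 2.

H_2(x); series = 4 x^2 - 2


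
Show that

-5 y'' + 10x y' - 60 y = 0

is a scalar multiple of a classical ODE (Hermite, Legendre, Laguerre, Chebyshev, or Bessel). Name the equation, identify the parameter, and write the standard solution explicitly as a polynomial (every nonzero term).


All three coefficients share the factor -5; dividing through by -5 gives  y'' - 2x y' + 12 y = 0.
This matches the Hermite equation y'' - 2x y' + 2n y = 0 with 2n = 12, so n = 6; the polynomial solution is H_6(x).
With y = sum_k a_k x^k, matching x^k gives (k+2)(k+1) a_{k+2} = 2(k - n) a_k = 2(k - 6) a_k. The right side vanishes at k = 6, so the series with the parity of 6 terminates at degree 6.
Standard normalization: leading coefficient of H_n is 2^n, so a_6 = 2^6 = 64. Work downward with a_k = (k+1)(k+2) a_{k+2} / (2(k - n)):
  a_4 = (5)(6)(64) / (2(4 - 6)) = 1920/(-4) = -480
  a_2 = (3)(4)(-480) / (2(2 - 6)) = -5760/(-8) = 720
  a_0 = (1)(2)(720) / (2(0 - 6)) = 1440/(-12) = -120
Hence H_6(x) = 64 x^6 - 480 x^4 + 720 x^2 - 120.

H_6(x); series = 64 x^6 - 480 x^4 + 720 x^2 - 120


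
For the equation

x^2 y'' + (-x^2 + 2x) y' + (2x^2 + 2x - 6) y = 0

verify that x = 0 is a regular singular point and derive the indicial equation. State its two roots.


Divide by x^2 to reach normal form y'' + P_1(x) y' + P_2(x) y = 0 with P_1(x) = -1 + 2/x and P_2(x) = 2 + 2/x - 6/x^2.
x = 0 is a singular point because the y'-coefficient -1 + 2/x has a pole at x = 0 and the y-coefficient 2 + 2/x - 6/x^2 has a pole at x = 0.
It is a regular singular point because x P_1(x) = p(x) = 2 - x and x^2 P_2(x) = q(x) = 2x^2 + 2x - 6 are polynomials, hence analytic at x = 0.
p(0) = 2,  q(0) = -6.
Indicial equation: r(r-1) + p(0) r + q(0) = 0, i.e. r^2 + (p(0) - 1) r + q(0) = 0, i.e. r^2 + 1 r - 6 = 0.
Discriminant: (1)^2 - 4(-6) = 25, so r = (-1 ± 5)/2.
Solving: r_1 = 2, r_2 = -3.

indicial: r^2 + 1 r - 6 = 0; roots r_1 = 2, r_2 = -3


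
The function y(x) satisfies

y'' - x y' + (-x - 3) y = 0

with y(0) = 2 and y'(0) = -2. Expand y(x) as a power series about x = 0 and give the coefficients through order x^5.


Ansatz: y(x) = sum_{n>=0} a_n x^n, so y'(x) = sum_{n>=1} n a_n x^(n-1) and y''(x) = sum_{n>=2} n(n-1) a_n x^(n-2).
Substitute into P(x) y'' + Q(x) y' + R(x) y = 0 with P(x) = 1, Q(x) = -x, R(x) = -x - 3, and match powers of x.
Initial conditions: a_0 = 2, a_1 = -2.
Setting the coefficient of each power of x to zero and solving order by order (substituting the coefficients already found):
  x^0: 2 a_2 - 3 a_0 = 0  ->  2 a_2 = 3 a_0 = 6  ->  a_2 = 3
  x^1: 6 a_3 - 4 a_1 - a_0 = 0  ->  6 a_3 = 4 a_1 + a_0 = -6  ->  a_3 = -1
  x^2: 12 a_4 - 5 a_2 - a_1 = 0  ->  12 a_4 = 5 a_2 + a_1 = 13  ->  a_4 = 13/12
  x^3: 20 a_5 - 6 a_3 - a_2 = 0  ->  20 a_5 = 6 a_3 + a_2 = -3  ->  a_5 = -3/20
Truncated series: y(x) = 2 - 2 x + 3 x^2 - x^3 + (13/12) x^4 - (3/20) x^5 + O(x^6).

a_0 = 2; a_1 = -2; a_2 = 3; a_3 = -1; a_4 = 13/12; a_5 = -3/20


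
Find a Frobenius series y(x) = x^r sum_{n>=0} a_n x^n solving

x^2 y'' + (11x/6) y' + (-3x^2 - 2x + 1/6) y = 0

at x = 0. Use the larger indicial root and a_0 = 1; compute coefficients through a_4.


Write in Frobenius form y'' + (p(x)/x) y' + (q(x)/x^2) y = 0:
  p(x) = 11/6,  q(x) = -3x^2 - 2x + 1/6.
Indicial equation: r(r-1) + (11/6) r + (1/6) = 0 -> roots r_1 = -1/3, r_2 = -1/2.
Take r = r_1 = -1/3. Let y(x) = x^r sum_{n>=0} a_n x^n with a_0 = 1.
Substitute y = x^r sum a_n x^n and match x^{r+n}. The recurrence is
  D(n) a_n - 2 a_{n-1} - 3 a_{n-2} = 0,  where D(n) = (r+n)(r+n-1) + (11/6)(r+n) + (1/6).
  a_n = [2 a_{n-1} + 3 a_{n-2}] / D(n).
Since the indicial polynomial factors as (r - r_1)(r - r_2), D(n) = (r_1 + n - r_1)(r_1 + n - r_2) = n(n + 1/6).
Evaluating step by step (a_0 = 1):
  n = 1: D(1) = 1(1 + 1/6) = 7/6; numerator = 2(1) = 2; a_1 = (2)/(7/6) = 12/7
  n = 2: D(2) = 2(2 + 1/6) = 13/3; numerator = 2(12/7) + 3(1) = 45/7; a_2 = (45/7)/(13/3) = 135/91
  n = 3: D(3) = 3(3 + 1/6) = 19/2; numerator = 2(135/91) + 3(12/7) = 738/91; a_3 = (738/91)/(19/2) = 1476/1729
  n = 4: D(4) = 4(4 + 1/6) = 50/3; numerator = 2(1476/1729) + 3(135/91) = 117/19; a_4 = (117/19)/(50/3) = 351/950

r = -1/3; a_0 = 1; a_1 = 12/7; a_2 = 135/91; a_3 = 1476/1729; a_4 = 351/950


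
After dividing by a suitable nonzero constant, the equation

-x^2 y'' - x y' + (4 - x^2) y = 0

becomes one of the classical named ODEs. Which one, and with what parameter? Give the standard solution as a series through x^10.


All three coefficients share the factor -1; dividing through by -1 gives  x^2 y'' + x y' + (x^2 - 4) y = 0.
This matches the Bessel equation x^2 y'' + x y' + (x^2 - nu^2) y = 0 with nu^2 = 4, so nu = 2; the solution bounded at x = 0 is J_2(x).
Frobenius at x = 0: indicial roots ±nu; for r = nu the recurrence k(k + 2nu) c_k = -c_{k-2} gives the standard series J_nu(x) = sum_{k>=0} (-1)^k / (k! (k+nu)!) (x/2)^(2k+nu). Evaluate the first 5 terms:
  k = 0: (-1)^0 / (0! * 2! * 2^2) x^2 = 1/(1*2*4) x^2 = (1/8) x^2
  k = 1: (-1)^1 / (1! * 3! * 2^4) x^4 = -1/(1*6*16) x^4 = (-1/96) x^4
  k = 2: (-1)^2 / (2! * 4! * 2^6) x^6 = 1/(2*24*64) x^6 = (1/3072) x^6
  k = 3: (-1)^3 / (3! * 5! * 2^8) x^8 = -1/(6*120*256) x^8 = (-1/184320) x^8
  k = 4: (-1)^4 / (4! * 6! * 2^10) x^10 = 1/(24*720*1024) x^10 = (1/17694720) x^10
Hence J_2(x) = x^10/17694720 - x^8/184320 + x^6/3072 - x^4/96 + x^2/8 + ....

J_2(x); series = x^10/17694720 - x^8/184320 + x^6/3072 - x^4/96 + x^2/8


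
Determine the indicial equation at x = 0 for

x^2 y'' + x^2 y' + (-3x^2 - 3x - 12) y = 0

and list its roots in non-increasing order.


Divide by x^2 to reach normal form y'' + P_1(x) y' + P_2(x) y = 0 with P_1(x) = 1 and P_2(x) = -3 - 3/x - 12/x^2.
x = 0 is a singular point because the y-coefficient -3 - 3/x - 12/x^2 has a pole at x = 0.
It is a regular singular point because x P_1(x) = p(x) = x and x^2 P_2(x) = q(x) = -3x^2 - 3x - 12 are polynomials, hence analytic at x = 0.
p(0) = 0,  q(0) = -12.
Indicial equation: r(r-1) + p(0) r + q(0) = 0, i.e. r^2 + (p(0) - 1) r + q(0) = 0, i.e. r^2 - 1 r - 12 = 0.
Discriminant: (-1)^2 - 4(-12) = 49, so r = (1 ± 7)/2.
Solving: r_1 = 4, r_2 = -3.

indicial: r^2 - 1 r - 12 = 0; roots r_1 = 4, r_2 = -3


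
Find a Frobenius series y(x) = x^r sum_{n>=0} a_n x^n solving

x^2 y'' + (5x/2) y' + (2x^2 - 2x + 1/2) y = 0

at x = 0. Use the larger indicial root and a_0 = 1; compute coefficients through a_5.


Write in Frobenius form y'' + (p(x)/x) y' + (q(x)/x^2) y = 0:
  p(x) = 5/2,  q(x) = 2x^2 - 2x + 1/2.
Indicial equation: r(r-1) + (5/2) r + (1/2) = 0 -> roots r_1 = -1/2, r_2 = -1.
Take r = r_1 = -1/2. Let y(x) = x^r sum_{n>=0} a_n x^n with a_0 = 1.
Substitute y = x^r sum a_n x^n and match x^{r+n}. The recurrence is
  D(n) a_n - 2 a_{n-1} + 2 a_{n-2} = 0,  where D(n) = (r+n)(r+n-1) + (5/2)(r+n) + (1/2).
  a_n = [2 a_{n-1} - 2 a_{n-2}] / D(n).
Since the indicial polynomial factors as (r - r_1)(r - r_2), D(n) = (r_1 + n - r_1)(r_1 + n - r_2) = n(n + 1/2).
Evaluating step by step (a_0 = 1):
  n = 1: D(1) = 1(1 + 1/2) = 3/2; numerator = 2(1) = 2; a_1 = (2)/(3/2) = 4/3
  n = 2: D(2) = 2(2 + 1/2) = 5; numerator = 2(4/3) - 2(1) = 2/3; a_2 = (2/3)/(5) = 2/15
  n = 3: D(3) = 3(3 + 1/2) = 21/2; numerator = 2(2/15) - 2(4/3) = -12/5; a_3 = (-12/5)/(21/2) = -8/35
  n = 4: D(4) = 4(4 + 1/2) = 18; numerator = 2(-8/35) - 2(2/15) = -76/105; a_4 = (-76/105)/(18) = -38/945
  n = 5: D(5) = 5(5 + 1/2) = 55/2; numerator = 2(-38/945) - 2(-8/35) = 356/945; a_5 = (356/945)/(55/2) = 712/51975

r = -1/2; a_0 = 1; a_1 = 4/3; a_2 = 2/15; a_3 = -8/35; a_4 = -38/945; a_5 = 712/51975


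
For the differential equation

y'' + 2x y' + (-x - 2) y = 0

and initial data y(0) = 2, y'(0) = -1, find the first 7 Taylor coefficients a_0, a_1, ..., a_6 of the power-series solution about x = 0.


Ansatz: y(x) = sum_{n>=0} a_n x^n, so y'(x) = sum_{n>=1} n a_n x^(n-1) and y''(x) = sum_{n>=2} n(n-1) a_n x^(n-2).
Substitute into P(x) y'' + Q(x) y' + R(x) y = 0 with P(x) = 1, Q(x) = 2x, R(x) = -x - 2, and match powers of x.
Initial conditions: a_0 = 2, a_1 = -1.
Setting the coefficient of each power of x to zero and solving order by order (substituting the coefficients already found):
  x^0: 2 a_2 - 2 a_0 = 0  ->  2 a_2 = 2 a_0 = 4  ->  a_2 = 2
  x^1: 6 a_3 - a_0 = 0  ->  6 a_3 = a_0 = 2  ->  a_3 = 1/3
  x^2: 12 a_4 + 2 a_2 - a_1 = 0  ->  12 a_4 = -2 a_2 + a_1 = -5  ->  a_4 = -5/12
  x^3: 20 a_5 + 4 a_3 - a_2 = 0  ->  20 a_5 = -4 a_3 + a_2 = 2/3  ->  a_5 = 1/30
  x^4: 30 a_6 + 6 a_4 - a_3 = 0  ->  30 a_6 = -6 a_4 + a_3 = 17/6  ->  a_6 = 17/180
Truncated series: y(x) = 2 - x + 2 x^2 + (1/3) x^3 - (5/12) x^4 + (1/30) x^5 + (17/180) x^6 + O(x^7).

a_0 = 2; a_1 = -1; a_2 = 2; a_3 = 1/3; a_4 = -5/12; a_5 = 1/30; a_6 = 17/180


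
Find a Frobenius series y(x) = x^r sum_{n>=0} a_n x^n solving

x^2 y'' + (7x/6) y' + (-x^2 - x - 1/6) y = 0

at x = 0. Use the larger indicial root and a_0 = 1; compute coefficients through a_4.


Write in Frobenius form y'' + (p(x)/x) y' + (q(x)/x^2) y = 0:
  p(x) = 7/6,  q(x) = -x^2 - x - 1/6.
Indicial equation: r(r-1) + (7/6) r + (-1/6) = 0 -> roots r_1 = 1/3, r_2 = -1/2.
Take r = r_1 = 1/3. Let y(x) = x^r sum_{n>=0} a_n x^n with a_0 = 1.
Substitute y = x^r sum a_n x^n and match x^{r+n}. The recurrence is
  D(n) a_n - 1 a_{n-1} - 1 a_{n-2} = 0,  where D(n) = (r+n)(r+n-1) + (7/6)(r+n) + (-1/6).
  a_n = [1 a_{n-1} + 1 a_{n-2}] / D(n).
Since the indicial polynomial factors as (r - r_1)(r - r_2), D(n) = (r_1 + n - r_1)(r_1 + n - r_2) = n(n + 5/6).
Evaluating step by step (a_0 = 1):
  n = 1: D(1) = 1(1 + 5/6) = 11/6; numerator = 1(1) = 1; a_1 = (1)/(11/6) = 6/11
  n = 2: D(2) = 2(2 + 5/6) = 17/3; numerator = 1(6/11) + 1(1) = 17/11; a_2 = (17/11)/(17/3) = 3/11
  n = 3: D(3) = 3(3 + 5/6) = 23/2; numerator = 1(3/11) + 1(6/11) = 9/11; a_3 = (9/11)/(23/2) = 18/253
  n = 4: D(4) = 4(4 + 5/6) = 58/3; numerator = 1(18/253) + 1(3/11) = 87/253; a_4 = (87/253)/(58/3) = 9/506

r = 1/3; a_0 = 1; a_1 = 6/11; a_2 = 3/11; a_3 = 18/253; a_4 = 9/506


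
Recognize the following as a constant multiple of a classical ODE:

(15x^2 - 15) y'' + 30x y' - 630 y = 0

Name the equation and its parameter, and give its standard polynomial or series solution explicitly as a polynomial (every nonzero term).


All three coefficients share the factor -15; dividing through by -15 gives  (1 - x^2) y'' - 2x y' + 42 y = 0.
This matches the Legendre equation (1 - x^2) y'' - 2x y' + n(n+1) y = 0 (note the -2x y' term) with n(n+1) = 42, so n = 6; the polynomial solution is P_6(x).
With y = sum_k a_k x^k, matching x^k gives (k+2)(k+1) a_{k+2} = [k(k+1) - n(n+1)] a_k = (k - 6)(k + 7) a_k. The right side vanishes at k = 6, so the series with the parity of 6 terminates at degree 6.
Standard normalization (P_n(1) = 1): leading coefficient (2n)!/(2^n (n!)^2) = 479001600/(64*518400) = 231/16, so a_6 = 231/16. Work downward with a_k = (k+1)(k+2) a_{k+2} / ((k - 6)(k + 7)):
  a_4 = (5)(6)(231/16) / ((4 - 6)(4 + 7)) = (3465/8)/(-22) = -315/16
  a_2 = (3)(4)(-315/16) / ((2 - 6)(2 + 7)) = (-945/4)/(-36) = 105/16
  a_0 = (1)(2)(105/16) / ((0 - 6)(0 + 7)) = (105/8)/(-42) = -5/16
Hence P_6(x) = 231 x^6/16 - 315 x^4/16 + 105 x^2/16 - 5/16.

P_6(x); series = 231 x^6/16 - 315 x^4/16 + 105 x^2/16 - 5/16


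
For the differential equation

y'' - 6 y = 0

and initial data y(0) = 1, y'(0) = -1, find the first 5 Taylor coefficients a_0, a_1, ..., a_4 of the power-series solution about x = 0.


Ansatz: y(x) = sum_{n>=0} a_n x^n, so y'(x) = sum_{n>=1} n a_n x^(n-1) and y''(x) = sum_{n>=2} n(n-1) a_n x^(n-2).
Substitute into P(x) y'' + Q(x) y' + R(x) y = 0 with P(x) = 1, Q(x) = 0, R(x) = -6, and match powers of x.
Initial conditions: a_0 = 1, a_1 = -1.
Setting the coefficient of each power of x to zero and solving order by order (substituting the coefficients already found):
  x^0: 2 a_2 - 6 a_0 = 0  ->  2 a_2 = 6 a_0 = 6  ->  a_2 = 3
  x^1: 6 a_3 - 6 a_1 = 0  ->  6 a_3 = 6 a_1 = -6  ->  a_3 = -1
  x^2: 12 a_4 - 6 a_2 = 0  ->  12 a_4 = 6 a_2 = 18  ->  a_4 = 3/2
Truncated series: y(x) = 1 - x + 3 x^2 - x^3 + (3/2) x^4 + O(x^5).

a_0 = 1; a_1 = -1; a_2 = 3; a_3 = -1; a_4 = 3/2


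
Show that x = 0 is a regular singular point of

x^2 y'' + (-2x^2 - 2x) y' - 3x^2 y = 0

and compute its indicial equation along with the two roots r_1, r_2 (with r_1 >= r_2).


Divide by x^2 to reach normal form y'' + P_1(x) y' + P_2(x) y = 0 with P_1(x) = -2 - 2/x and P_2(x) = -3.
x = 0 is a singular point because the y'-coefficient -2 - 2/x has a pole at x = 0.
It is a regular singular point because x P_1(x) = p(x) = -2x - 2 and x^2 P_2(x) = q(x) = -3x^2 are polynomials, hence analytic at x = 0.
p(0) = -2,  q(0) = 0.
Indicial equation: r(r-1) + p(0) r + q(0) = 0, i.e. r^2 + (p(0) - 1) r + q(0) = 0, i.e. r^2 - 3 r = 0.
Discriminant: (-3)^2 - 4(0) = 9, so r = (3 ± 3)/2.
Solving: r_1 = 3, r_2 = 0.

indicial: r^2 - 3 r = 0; roots r_1 = 3, r_2 = 0


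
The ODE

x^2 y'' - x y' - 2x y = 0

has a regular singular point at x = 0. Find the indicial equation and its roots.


Divide by x^2 to reach normal form y'' + P_1(x) y' + P_2(x) y = 0 with P_1(x) = -1/x and P_2(x) = -2/x.
x = 0 is a singular point because the y'-coefficient -1/x has a pole at x = 0 and the y-coefficient -2/x has a pole at x = 0.
It is a regular singular point because x P_1(x) = p(x) = -1 and x^2 P_2(x) = q(x) = -2x are polynomials, hence analytic at x = 0.
p(0) = -1,  q(0) = 0.
Indicial equation: r(r-1) + p(0) r + q(0) = 0, i.e. r^2 + (p(0) - 1) r + q(0) = 0, i.e. r^2 - 2 r = 0.
Discriminant: (-2)^2 - 4(0) = 4, so r = (2 ± 2)/2.
Solving: r_1 = 2, r_2 = 0.

indicial: r^2 - 2 r = 0; roots r_1 = 2, r_2 = 0


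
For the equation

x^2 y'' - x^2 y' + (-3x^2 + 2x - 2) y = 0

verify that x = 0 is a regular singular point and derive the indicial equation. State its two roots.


Divide by x^2 to reach normal form y'' + P_1(x) y' + P_2(x) y = 0 with P_1(x) = -1 and P_2(x) = -3 + 2/x - 2/x^2.
x = 0 is a singular point because the y-coefficient -3 + 2/x - 2/x^2 has a pole at x = 0.
It is a regular singular point because x P_1(x) = p(x) = -x and x^2 P_2(x) = q(x) = -3x^2 + 2x - 2 are polynomials, hence analytic at x = 0.
p(0) = 0,  q(0) = -2.
Indicial equation: r(r-1) + p(0) r + q(0) = 0, i.e. r^2 + (p(0) - 1) r + q(0) = 0, i.e. r^2 - 1 r - 2 = 0.
Discriminant: (-1)^2 - 4(-2) = 9, so r = (1 ± 3)/2.
Solving: r_1 = 2, r_2 = -1.

indicial: r^2 - 1 r - 2 = 0; roots r_1 = 2, r_2 = -1


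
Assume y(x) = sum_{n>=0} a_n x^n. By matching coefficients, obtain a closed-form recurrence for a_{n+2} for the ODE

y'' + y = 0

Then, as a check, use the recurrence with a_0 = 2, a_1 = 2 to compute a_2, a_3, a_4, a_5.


Substitute y = sum_n a_n x^n into y'' + (const) y = 0.
y''(x) = sum_{n>=0} (n+2)(n+1) a_{n+2} x^n.
The ODE becomes sum_n [(n+2)(n+1) a_{n+2} + 1 a_n] x^n = 0.
Setting each coefficient to zero gives the recurrence:
  (n+2)(n+1) a_{n+2} + 1 a_n = 0,
  a_{n+2} = -1 / ((n+1)(n+2)) a_n.

Check with a_0 = 2, a_1 = 2 (apply the recurrence for n = 0, 1, 2, 3): a_0 = 2, a_1 = 2, a_2 = -1, a_3 = -1/3, a_4 = 1/12, a_5 = 1/60.

a_{n+2} = -1/((n+1)(n+2)) * a_n; check: a_0 = 2, a_1 = 2, a_2 = -1, a_3 = -1/3, a_4 = 1/12, a_5 = 1/60


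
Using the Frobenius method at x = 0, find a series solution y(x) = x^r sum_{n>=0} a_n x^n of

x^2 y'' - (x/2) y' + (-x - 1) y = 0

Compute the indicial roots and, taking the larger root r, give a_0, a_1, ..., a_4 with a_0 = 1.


Write in Frobenius form y'' + (p(x)/x) y' + (q(x)/x^2) y = 0:
  p(x) = -1/2,  q(x) = -x - 1.
Indicial equation: r(r-1) + (-1/2) r + (-1) = 0 -> roots r_1 = 2, r_2 = -1/2.
Take r = r_1 = 2. Let y(x) = x^r sum_{n>=0} a_n x^n with a_0 = 1.
Substitute y = x^r sum a_n x^n and match x^{r+n}. The recurrence is
  D(n) a_n - 1 a_{n-1} = 0,  where D(n) = (r+n)(r+n-1) + (-1/2)(r+n) + (-1).
  a_n = 1 / D(n) * a_{n-1}.
Since the indicial polynomial factors as (r - r_1)(r - r_2), D(n) = (r_1 + n - r_1)(r_1 + n - r_2) = n(n + 5/2).
Evaluating step by step (a_0 = 1):
  n = 1: D(1) = 1(1 + 5/2) = 7/2; numerator = 1(1) = 1; a_1 = (1)/(7/2) = 2/7
  n = 2: D(2) = 2(2 + 5/2) = 9; numerator = 1(2/7) = 2/7; a_2 = (2/7)/(9) = 2/63
  n = 3: D(3) = 3(3 + 5/2) = 33/2; numerator = 1(2/63) = 2/63; a_3 = (2/63)/(33/2) = 4/2079
  n = 4: D(4) = 4(4 + 5/2) = 26; numerator = 1(4/2079) = 4/2079; a_4 = (4/2079)/(26) = 2/27027

r = 2; a_0 = 1; a_1 = 2/7; a_2 = 2/63; a_3 = 4/2079; a_4 = 2/27027


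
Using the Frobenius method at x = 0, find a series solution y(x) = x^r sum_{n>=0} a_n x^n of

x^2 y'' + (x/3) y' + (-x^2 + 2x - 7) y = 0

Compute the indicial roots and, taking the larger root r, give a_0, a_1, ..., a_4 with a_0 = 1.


Write in Frobenius form y'' + (p(x)/x) y' + (q(x)/x^2) y = 0:
  p(x) = 1/3,  q(x) = -x^2 + 2x - 7.
Indicial equation: r(r-1) + (1/3) r + (-7) = 0 -> roots r_1 = 3, r_2 = -7/3.
Take r = r_1 = 3. Let y(x) = x^r sum_{n>=0} a_n x^n with a_0 = 1.
Substitute y = x^r sum a_n x^n and match x^{r+n}. The recurrence is
  D(n) a_n + 2 a_{n-1} - 1 a_{n-2} = 0,  where D(n) = (r+n)(r+n-1) + (1/3)(r+n) + (-7).
  a_n = [-2 a_{n-1} + 1 a_{n-2}] / D(n).
Since the indicial polynomial factors as (r - r_1)(r - r_2), D(n) = (r_1 + n - r_1)(r_1 + n - r_2) = n(n + 16/3).
Evaluating step by step (a_0 = 1):
  n = 1: D(1) = 1(1 + 16/3) = 19/3; numerator = -2(1) = -2; a_1 = (-2)/(19/3) = -6/19
  n = 2: D(2) = 2(2 + 16/3) = 44/3; numerator = -2(-6/19) + 1(1) = 31/19; a_2 = (31/19)/(44/3) = 93/836
  n = 3: D(3) = 3(3 + 16/3) = 25; numerator = -2(93/836) + 1(-6/19) = -225/418; a_3 = (-225/418)/(25) = -9/418
  n = 4: D(4) = 4(4 + 16/3) = 112/3; numerator = -2(-9/418) + 1(93/836) = 129/836; a_4 = (129/836)/(112/3) = 387/93632

r = 3; a_0 = 1; a_1 = -6/19; a_2 = 93/836; a_3 = -9/418; a_4 = 387/93632


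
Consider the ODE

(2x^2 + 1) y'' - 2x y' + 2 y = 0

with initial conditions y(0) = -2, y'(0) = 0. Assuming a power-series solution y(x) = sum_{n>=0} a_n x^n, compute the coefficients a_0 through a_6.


Ansatz: y(x) = sum_{n>=0} a_n x^n, so y'(x) = sum_{n>=1} n a_n x^(n-1) and y''(x) = sum_{n>=2} n(n-1) a_n x^(n-2).
Substitute into P(x) y'' + Q(x) y' + R(x) y = 0 with P(x) = 2x^2 + 1, Q(x) = -2x, R(x) = 2, and match powers of x.
Initial conditions: a_0 = -2, a_1 = 0.
Setting the coefficient of each power of x to zero and solving order by order (substituting the coefficients already found):
  x^0: 2 a_2 + 2 a_0 = 0  ->  2 a_2 = -2 a_0 = 4  ->  a_2 = 2
  x^1: 6 a_3 = 0  ->  a_3 = 0
  x^2: 12 a_4 + 2 a_2 = 0  ->  12 a_4 = -2 a_2 = -4  ->  a_4 = -1/3
  x^3: 20 a_5 + 8 a_3 = 0  ->  20 a_5 = -8 a_3 = 0  ->  a_5 = 0
  x^4: 30 a_6 + 18 a_4 = 0  ->  30 a_6 = -18 a_4 = 6  ->  a_6 = 1/5
Truncated series: y(x) = -2 + 2 x^2 - (1/3) x^4 + (1/5) x^6 + O(x^7).

a_0 = -2; a_1 = 0; a_2 = 2; a_3 = 0; a_4 = -1/3; a_5 = 0; a_6 = 1/5


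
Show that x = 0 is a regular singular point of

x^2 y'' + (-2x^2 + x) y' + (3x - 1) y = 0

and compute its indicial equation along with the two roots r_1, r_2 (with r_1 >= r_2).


Divide by x^2 to reach normal form y'' + P_1(x) y' + P_2(x) y = 0 with P_1(x) = -2 + 1/x and P_2(x) = 3/x - 1/x^2.
x = 0 is a singular point because the y'-coefficient -2 + 1/x has a pole at x = 0 and the y-coefficient 3/x - 1/x^2 has a pole at x = 0.
It is a regular singular point because x P_1(x) = p(x) = 1 - 2x and x^2 P_2(x) = q(x) = 3x - 1 are polynomials, hence analytic at x = 0.
p(0) = 1,  q(0) = -1.
Indicial equation: r(r-1) + p(0) r + q(0) = 0, i.e. r^2 + (p(0) - 1) r + q(0) = 0, i.e. r^2 - 1 = 0.
Discriminant: (0)^2 - 4(-1) = 4, so r = (0 ± 2)/2.
Solving: r_1 = 1, r_2 = -1.

indicial: r^2 - 1 = 0; roots r_1 = 1, r_2 = -1


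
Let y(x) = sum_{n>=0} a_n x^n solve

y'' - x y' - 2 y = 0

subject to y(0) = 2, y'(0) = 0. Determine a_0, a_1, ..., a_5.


Ansatz: y(x) = sum_{n>=0} a_n x^n, so y'(x) = sum_{n>=1} n a_n x^(n-1) and y''(x) = sum_{n>=2} n(n-1) a_n x^(n-2).
Substitute into P(x) y'' + Q(x) y' + R(x) y = 0 with P(x) = 1, Q(x) = -x, R(x) = -2, and match powers of x.
Initial conditions: a_0 = 2, a_1 = 0.
Setting the coefficient of each power of x to zero and solving order by order (substituting the coefficients already found):
  x^0: 2 a_2 - 2 a_0 = 0  ->  2 a_2 = 2 a_0 = 4  ->  a_2 = 2
  x^1: 6 a_3 - 3 a_1 = 0  ->  6 a_3 = 3 a_1 = 0  ->  a_3 = 0
  x^2: 12 a_4 - 4 a_2 = 0  ->  12 a_4 = 4 a_2 = 8  ->  a_4 = 2/3
  x^3: 20 a_5 - 5 a_3 = 0  ->  20 a_5 = 5 a_3 = 0  ->  a_5 = 0
Truncated series: y(x) = 2 + 2 x^2 + (2/3) x^4 + O(x^6).

a_0 = 2; a_1 = 0; a_2 = 2; a_3 = 0; a_4 = 2/3; a_5 = 0


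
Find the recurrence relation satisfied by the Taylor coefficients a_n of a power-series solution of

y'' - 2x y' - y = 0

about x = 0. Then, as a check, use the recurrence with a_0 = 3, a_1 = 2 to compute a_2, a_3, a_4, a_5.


Substitute y = sum_n a_n x^n.
y''(x) has coefficient (n+2)(n+1) a_{n+2} at x^n;
-2 x y'(x) has coefficient -2 n a_n at x^n (shift);
-y(x) has coefficient -1 a_n at x^n.
Matching x^n: (n+2)(n+1) a_{n+2} + (-2n - 1) a_n = 0.
Thus a_{n+2} = (2n + 1) / ((n+1)(n+2)) * a_n.

Check with a_0 = 3, a_1 = 2 (apply the recurrence for n = 0, 1, 2, 3): a_0 = 3, a_1 = 2, a_2 = 3/2, a_3 = 1, a_4 = 5/8, a_5 = 7/20.

a_(n+2) = (2n + 1) / ((n+1)(n+2)) * a_n; check: a_0 = 3, a_1 = 2, a_2 = 3/2, a_3 = 1, a_4 = 5/8, a_5 = 7/20


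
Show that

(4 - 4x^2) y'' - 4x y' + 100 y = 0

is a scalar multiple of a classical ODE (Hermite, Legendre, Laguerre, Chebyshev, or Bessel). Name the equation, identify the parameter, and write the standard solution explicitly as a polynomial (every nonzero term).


All three coefficients share the factor 4; dividing through by 4 gives  (1 - x^2) y'' - x y' + 25 y = 0.
This matches the Chebyshev equation (1 - x^2) y'' - x y' + n^2 y = 0 (note the -x y' term, not -2x y') with n^2 = 25, so n = 5; the polynomial solution is T_5(x).
With y = sum_k a_k x^k, matching x^k gives (k+2)(k+1) a_{k+2} = (k^2 - n^2) a_k = (k - 5)(k + 5) a_k. The right side vanishes at k = 5, so the series with the parity of 5 terminates at degree 5.
Standard normalization: leading coefficient of T_n is 2^(n-1), so a_5 = 2^4 = 16. Work downward with a_k = (k+1)(k+2) a_{k+2} / ((k - 5)(k + 5)):
  a_3 = (4)(5)(16) / ((3 - 5)(3 + 5)) = 320/(-16) = -20
  a_1 = (2)(3)(-20) / ((1 - 5)(1 + 5)) = -120/(-24) = 5
Hence T_5(x) = 16 x^5 - 20 x^3 + 5 x.

T_5(x); series = 16 x^5 - 20 x^3 + 5 x


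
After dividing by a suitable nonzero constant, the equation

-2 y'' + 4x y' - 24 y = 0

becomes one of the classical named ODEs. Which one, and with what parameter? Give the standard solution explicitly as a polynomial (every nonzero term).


All three coefficients share the factor -2; dividing through by -2 gives  y'' - 2x y' + 12 y = 0.
This matches the Hermite equation y'' - 2x y' + 2n y = 0 with 2n = 12, so n = 6; the polynomial solution is H_6(x).
With y = sum_k a_k x^k, matching x^k gives (k+2)(k+1) a_{k+2} = 2(k - n) a_k = 2(k - 6) a_k. The right side vanishes at k = 6, so the series with the parity of 6 terminates at degree 6.
Standard normalization: leading coefficient of H_n is 2^n, so a_6 = 2^6 = 64. Work downward with a_k = (k+1)(k+2) a_{k+2} / (2(k - n)):
  a_4 = (5)(6)(64) / (2(4 - 6)) = 1920/(-4) = -480
  a_2 = (3)(4)(-480) / (2(2 - 6)) = -5760/(-8) = 720
  a_0 = (1)(2)(720) / (2(0 - 6)) = 1440/(-12) = -120
Hence H_6(x) = 64 x^6 - 480 x^4 + 720 x^2 - 120.

H_6(x); series = 64 x^6 - 480 x^4 + 720 x^2 - 120


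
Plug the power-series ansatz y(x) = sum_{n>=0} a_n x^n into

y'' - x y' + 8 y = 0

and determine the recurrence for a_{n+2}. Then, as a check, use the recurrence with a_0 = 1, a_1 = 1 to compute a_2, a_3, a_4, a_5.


Substitute y = sum_n a_n x^n.
y''(x) has coefficient (n+2)(n+1) a_{n+2} at x^n;
-x y'(x) has coefficient -n a_n at x^n (shift);
8 y(x) has coefficient 8 a_n at x^n.
Matching x^n: (n+2)(n+1) a_{n+2} + (-n + 8) a_n = 0.
Thus a_{n+2} = (n - 8) / ((n+1)(n+2)) * a_n.

Check with a_0 = 1, a_1 = 1 (apply the recurrence for n = 0, 1, 2, 3): a_0 = 1, a_1 = 1, a_2 = -4, a_3 = -7/6, a_4 = 2, a_5 = 7/24.

a_(n+2) = (n - 8) / ((n+1)(n+2)) * a_n; check: a_0 = 1, a_1 = 1, a_2 = -4, a_3 = -7/6, a_4 = 2, a_5 = 7/24


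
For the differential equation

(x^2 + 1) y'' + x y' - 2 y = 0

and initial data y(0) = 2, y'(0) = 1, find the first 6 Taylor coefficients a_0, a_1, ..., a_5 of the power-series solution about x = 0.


Ansatz: y(x) = sum_{n>=0} a_n x^n, so y'(x) = sum_{n>=1} n a_n x^(n-1) and y''(x) = sum_{n>=2} n(n-1) a_n x^(n-2).
Substitute into P(x) y'' + Q(x) y' + R(x) y = 0 with P(x) = x^2 + 1, Q(x) = x, R(x) = -2, and match powers of x.
Initial conditions: a_0 = 2, a_1 = 1.
Setting the coefficient of each power of x to zero and solving order by order (substituting the coefficients already found):
  x^0: 2 a_2 - 2 a_0 = 0  ->  2 a_2 = 2 a_0 = 4  ->  a_2 = 2
  x^1: 6 a_3 - a_1 = 0  ->  6 a_3 = a_1 = 1  ->  a_3 = 1/6
  x^2: 12 a_4 + 2 a_2 = 0  ->  12 a_4 = -2 a_2 = -4  ->  a_4 = -1/3
  x^3: 20 a_5 + 7 a_3 = 0  ->  20 a_5 = -7 a_3 = -7/6  ->  a_5 = -7/120
Truncated series: y(x) = 2 + x + 2 x^2 + (1/6) x^3 - (1/3) x^4 - (7/120) x^5 + O(x^6).

a_0 = 2; a_1 = 1; a_2 = 2; a_3 = 1/6; a_4 = -1/3; a_5 = -7/120


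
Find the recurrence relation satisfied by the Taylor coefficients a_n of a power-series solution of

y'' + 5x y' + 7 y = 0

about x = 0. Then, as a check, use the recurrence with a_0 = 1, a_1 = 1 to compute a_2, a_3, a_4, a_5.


Substitute y = sum_n a_n x^n.
y''(x) has coefficient (n+2)(n+1) a_{n+2} at x^n;
5 x y'(x) has coefficient 5 n a_n at x^n (shift);
7 y(x) has coefficient 7 a_n at x^n.
Matching x^n: (n+2)(n+1) a_{n+2} + (5n + 7) a_n = 0.
Thus a_{n+2} = (-5n - 7) / ((n+1)(n+2)) * a_n.

Check with a_0 = 1, a_1 = 1 (apply the recurrence for n = 0, 1, 2, 3): a_0 = 1, a_1 = 1, a_2 = -7/2, a_3 = -2, a_4 = 119/24, a_5 = 11/5.

a_(n+2) = (-5n - 7) / ((n+1)(n+2)) * a_n; check: a_0 = 1, a_1 = 1, a_2 = -7/2, a_3 = -2, a_4 = 119/24, a_5 = 11/5


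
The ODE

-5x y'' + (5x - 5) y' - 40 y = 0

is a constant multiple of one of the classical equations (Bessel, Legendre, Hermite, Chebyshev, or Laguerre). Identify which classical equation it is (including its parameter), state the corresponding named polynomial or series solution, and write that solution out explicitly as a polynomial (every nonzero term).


All three coefficients share the factor -5; dividing through by -5 gives  x y'' + (1 - x) y' + 8 y = 0.
This matches the Laguerre equation x y'' + (1 - x) y' + n y = 0 with n = 8; the polynomial solution is L_8(x).
With y = sum_k a_k x^k, matching x^k gives (k+1)k a_{k+1} + (k+1) a_{k+1} - k a_k + n a_k = 0, i.e. (k+1)^2 a_{k+1} = (k - n) a_k = (k - 8) a_k. The right side vanishes at k = 8, so the series terminates at degree 8.
Standard normalization L_n(0) = 1 gives a_0 = 1. Work upward with a_{k+1} = (k - 8) a_k / (k+1)^2:
  a_1 = (0 - 8)(1) / 1^2 = -8/1 = -8
  a_2 = (1 - 8)(-8) / 2^2 = 56/4 = 14
  a_3 = (2 - 8)(14) / 3^2 = -84/9 = -28/3
  a_4 = (3 - 8)(-28/3) / 4^2 = (140/3)/16 = 35/12
  a_5 = (4 - 8)(35/12) / 5^2 = (-35/3)/25 = -7/15
  a_6 = (5 - 8)(-7/15) / 6^2 = (7/5)/36 = 7/180
  a_7 = (6 - 8)(7/180) / 7^2 = (-7/90)/49 = -1/630
  a_8 = (7 - 8)(-1/630) / 8^2 = (1/630)/64 = 1/40320
Hence L_8(x) = x^8/40320 - x^7/630 + 7 x^6/180 - 7 x^5/15 + 35 x^4/12 - 28 x^3/3 + 14 x^2 - 8 x + 1.

L_8(x); series = x^8/40320 - x^7/630 + 7 x^6/180 - 7 x^5/15 + 35 x^4/12 - 28 x^3/3 + 14 x^2 - 8 x + 1


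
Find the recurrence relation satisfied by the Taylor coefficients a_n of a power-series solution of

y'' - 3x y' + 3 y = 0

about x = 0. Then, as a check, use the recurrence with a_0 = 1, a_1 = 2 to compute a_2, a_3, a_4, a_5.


Substitute y = sum_n a_n x^n.
y''(x) has coefficient (n+2)(n+1) a_{n+2} at x^n;
-3 x y'(x) has coefficient -3 n a_n at x^n (shift);
3 y(x) has coefficient 3 a_n at x^n.
Matching x^n: (n+2)(n+1) a_{n+2} + (-3n + 3) a_n = 0.
Thus a_{n+2} = (3n - 3) / ((n+1)(n+2)) * a_n.

Check with a_0 = 1, a_1 = 2 (apply the recurrence for n = 0, 1, 2, 3): a_0 = 1, a_1 = 2, a_2 = -3/2, a_3 = 0, a_4 = -3/8, a_5 = 0.

a_(n+2) = (3n - 3) / ((n+1)(n+2)) * a_n; check: a_0 = 1, a_1 = 2, a_2 = -3/2, a_3 = 0, a_4 = -3/8, a_5 = 0


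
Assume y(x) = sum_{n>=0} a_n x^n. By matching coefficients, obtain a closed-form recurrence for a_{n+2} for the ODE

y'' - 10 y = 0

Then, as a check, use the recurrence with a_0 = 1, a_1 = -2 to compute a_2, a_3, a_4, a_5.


Substitute y = sum_n a_n x^n into y'' + (const) y = 0.
y''(x) = sum_{n>=0} (n+2)(n+1) a_{n+2} x^n.
The ODE becomes sum_n [(n+2)(n+1) a_{n+2} - 10 a_n] x^n = 0.
Setting each coefficient to zero gives the recurrence:
  (n+2)(n+1) a_{n+2} - 10 a_n = 0,
  a_{n+2} = 10 / ((n+1)(n+2)) a_n.

Check with a_0 = 1, a_1 = -2 (apply the recurrence for n = 0, 1, 2, 3): a_0 = 1, a_1 = -2, a_2 = 5, a_3 = -10/3, a_4 = 25/6, a_5 = -5/3.

a_{n+2} = 10/((n+1)(n+2)) * a_n; check: a_0 = 1, a_1 = -2, a_2 = 5, a_3 = -10/3, a_4 = 25/6, a_5 = -5/3


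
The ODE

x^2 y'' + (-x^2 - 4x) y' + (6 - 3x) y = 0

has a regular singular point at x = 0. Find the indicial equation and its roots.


Divide by x^2 to reach normal form y'' + P_1(x) y' + P_2(x) y = 0 with P_1(x) = -1 - 4/x and P_2(x) = -3/x + 6/x^2.
x = 0 is a singular point because the y'-coefficient -1 - 4/x has a pole at x = 0 and the y-coefficient -3/x + 6/x^2 has a pole at x = 0.
It is a regular singular point because x P_1(x) = p(x) = -x - 4 and x^2 P_2(x) = q(x) = 6 - 3x are polynomials, hence analytic at x = 0.
p(0) = -4,  q(0) = 6.
Indicial equation: r(r-1) + p(0) r + q(0) = 0, i.e. r^2 + (p(0) - 1) r + q(0) = 0, i.e. r^2 - 5 r + 6 = 0.
Discriminant: (-5)^2 - 4(6) = 1, so r = (5 ± 1)/2.
Solving: r_1 = 3, r_2 = 2.

indicial: r^2 - 5 r + 6 = 0; roots r_1 = 3, r_2 = 2


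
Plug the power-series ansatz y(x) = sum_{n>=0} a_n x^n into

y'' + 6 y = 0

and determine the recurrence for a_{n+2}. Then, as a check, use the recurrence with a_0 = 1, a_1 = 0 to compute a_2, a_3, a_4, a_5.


Substitute y = sum_n a_n x^n into y'' + (const) y = 0.
y''(x) = sum_{n>=0} (n+2)(n+1) a_{n+2} x^n.
The ODE becomes sum_n [(n+2)(n+1) a_{n+2} + 6 a_n] x^n = 0.
Setting each coefficient to zero gives the recurrence:
  (n+2)(n+1) a_{n+2} + 6 a_n = 0,
  a_{n+2} = -6 / ((n+1)(n+2)) a_n.

Check with a_0 = 1, a_1 = 0 (apply the recurrence for n = 0, 1, 2, 3): a_0 = 1, a_1 = 0, a_2 = -3, a_3 = 0, a_4 = 3/2, a_5 = 0.

a_{n+2} = -6/((n+1)(n+2)) * a_n; check: a_0 = 1, a_1 = 0, a_2 = -3, a_3 = 0, a_4 = 3/2, a_5 = 0


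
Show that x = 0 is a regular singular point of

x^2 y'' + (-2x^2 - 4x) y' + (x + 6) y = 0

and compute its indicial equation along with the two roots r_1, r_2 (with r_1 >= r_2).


Divide by x^2 to reach normal form y'' + P_1(x) y' + P_2(x) y = 0 with P_1(x) = -2 - 4/x and P_2(x) = 1/x + 6/x^2.
x = 0 is a singular point because the y'-coefficient -2 - 4/x has a pole at x = 0 and the y-coefficient 1/x + 6/x^2 has a pole at x = 0.
It is a regular singular point because x P_1(x) = p(x) = -2x - 4 and x^2 P_2(x) = q(x) = x + 6 are polynomials, hence analytic at x = 0.
p(0) = -4,  q(0) = 6.
Indicial equation: r(r-1) + p(0) r + q(0) = 0, i.e. r^2 + (p(0) - 1) r + q(0) = 0, i.e. r^2 - 5 r + 6 = 0.
Discriminant: (-5)^2 - 4(6) = 1, so r = (5 ± 1)/2.
Solving: r_1 = 3, r_2 = 2.

indicial: r^2 - 5 r + 6 = 0; roots r_1 = 3, r_2 = 2


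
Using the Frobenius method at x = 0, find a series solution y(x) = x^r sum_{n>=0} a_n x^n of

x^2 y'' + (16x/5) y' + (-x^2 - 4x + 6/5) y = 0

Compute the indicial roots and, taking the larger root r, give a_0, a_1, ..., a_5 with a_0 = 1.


Write in Frobenius form y'' + (p(x)/x) y' + (q(x)/x^2) y = 0:
  p(x) = 16/5,  q(x) = -x^2 - 4x + 6/5.
Indicial equation: r(r-1) + (16/5) r + (6/5) = 0 -> roots r_1 = -1, r_2 = -6/5.
Take r = r_1 = -1. Let y(x) = x^r sum_{n>=0} a_n x^n with a_0 = 1.
Substitute y = x^r sum a_n x^n and match x^{r+n}. The recurrence is
  D(n) a_n - 4 a_{n-1} - 1 a_{n-2} = 0,  where D(n) = (r+n)(r+n-1) + (16/5)(r+n) + (6/5).
  a_n = [4 a_{n-1} + 1 a_{n-2}] / D(n).
Since the indicial polynomial factors as (r - r_1)(r - r_2), D(n) = (r_1 + n - r_1)(r_1 + n - r_2) = n(n + 1/5).
Evaluating step by step (a_0 = 1):
  n = 1: D(1) = 1(1 + 1/5) = 6/5; numerator = 4(1) = 4; a_1 = (4)/(6/5) = 10/3
  n = 2: D(2) = 2(2 + 1/5) = 22/5; numerator = 4(10/3) + 1(1) = 43/3; a_2 = (43/3)/(22/5) = 215/66
  n = 3: D(3) = 3(3 + 1/5) = 48/5; numerator = 4(215/66) + 1(10/3) = 180/11; a_3 = (180/11)/(48/5) = 75/44
  n = 4: D(4) = 4(4 + 1/5) = 84/5; numerator = 4(75/44) + 1(215/66) = 665/66; a_4 = (665/66)/(84/5) = 475/792
  n = 5: D(5) = 5(5 + 1/5) = 26; numerator = 4(475/792) + 1(75/44) = 1625/396; a_5 = (1625/396)/(26) = 125/792

r = -1; a_0 = 1; a_1 = 10/3; a_2 = 215/66; a_3 = 75/44; a_4 = 475/792; a_5 = 125/792


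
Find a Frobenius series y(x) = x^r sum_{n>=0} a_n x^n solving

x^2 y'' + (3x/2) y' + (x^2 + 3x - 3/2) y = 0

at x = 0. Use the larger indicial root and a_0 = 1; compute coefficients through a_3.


Write in Frobenius form y'' + (p(x)/x) y' + (q(x)/x^2) y = 0:
  p(x) = 3/2,  q(x) = x^2 + 3x - 3/2.
Indicial equation: r(r-1) + (3/2) r + (-3/2) = 0 -> roots r_1 = 1, r_2 = -3/2.
Take r = r_1 = 1. Let y(x) = x^r sum_{n>=0} a_n x^n with a_0 = 1.
Substitute y = x^r sum a_n x^n and match x^{r+n}. The recurrence is
  D(n) a_n + 3 a_{n-1} + 1 a_{n-2} = 0,  where D(n) = (r+n)(r+n-1) + (3/2)(r+n) + (-3/2).
  a_n = [-3 a_{n-1} - 1 a_{n-2}] / D(n).
Since the indicial polynomial factors as (r - r_1)(r - r_2), D(n) = (r_1 + n - r_1)(r_1 + n - r_2) = n(n + 5/2).
Evaluating step by step (a_0 = 1):
  n = 1: D(1) = 1(1 + 5/2) = 7/2; numerator = -3(1) = -3; a_1 = (-3)/(7/2) = -6/7
  n = 2: D(2) = 2(2 + 5/2) = 9; numerator = -3(-6/7) - 1(1) = 11/7; a_2 = (11/7)/(9) = 11/63
  n = 3: D(3) = 3(3 + 5/2) = 33/2; numerator = -3(11/63) - 1(-6/7) = 1/3; a_3 = (1/3)/(33/2) = 2/99

r = 1; a_0 = 1; a_1 = -6/7; a_2 = 11/63; a_3 = 2/99


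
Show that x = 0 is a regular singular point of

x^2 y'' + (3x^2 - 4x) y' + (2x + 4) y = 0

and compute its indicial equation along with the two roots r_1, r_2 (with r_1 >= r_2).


Divide by x^2 to reach normal form y'' + P_1(x) y' + P_2(x) y = 0 with P_1(x) = 3 - 4/x and P_2(x) = 2/x + 4/x^2.
x = 0 is a singular point because the y'-coefficient 3 - 4/x has a pole at x = 0 and the y-coefficient 2/x + 4/x^2 has a pole at x = 0.
It is a regular singular point because x P_1(x) = p(x) = 3x - 4 and x^2 P_2(x) = q(x) = 2x + 4 are polynomials, hence analytic at x = 0.
p(0) = -4,  q(0) = 4.
Indicial equation: r(r-1) + p(0) r + q(0) = 0, i.e. r^2 + (p(0) - 1) r + q(0) = 0, i.e. r^2 - 5 r + 4 = 0.
Discriminant: (-5)^2 - 4(4) = 9, so r = (5 ± 3)/2.
Solving: r_1 = 4, r_2 = 1.

indicial: r^2 - 5 r + 4 = 0; roots r_1 = 4, r_2 = 1


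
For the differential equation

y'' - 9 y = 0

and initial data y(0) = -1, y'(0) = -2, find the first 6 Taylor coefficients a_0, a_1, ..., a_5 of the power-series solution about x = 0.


Ansatz: y(x) = sum_{n>=0} a_n x^n, so y'(x) = sum_{n>=1} n a_n x^(n-1) and y''(x) = sum_{n>=2} n(n-1) a_n x^(n-2).
Substitute into P(x) y'' + Q(x) y' + R(x) y = 0 with P(x) = 1, Q(x) = 0, R(x) = -9, and match powers of x.
Initial conditions: a_0 = -1, a_1 = -2.
Setting the coefficient of each power of x to zero and solving order by order (substituting the coefficients already found):
  x^0: 2 a_2 - 9 a_0 = 0  ->  2 a_2 = 9 a_0 = -9  ->  a_2 = -9/2
  x^1: 6 a_3 - 9 a_1 = 0  ->  6 a_3 = 9 a_1 = -18  ->  a_3 = -3
  x^2: 12 a_4 - 9 a_2 = 0  ->  12 a_4 = 9 a_2 = -81/2  ->  a_4 = -27/8
  x^3: 20 a_5 - 9 a_3 = 0  ->  20 a_5 = 9 a_3 = -27  ->  a_5 = -27/20
Truncated series: y(x) = -1 - 2 x - (9/2) x^2 - 3 x^3 - (27/8) x^4 - (27/20) x^5 + O(x^6).

a_0 = -1; a_1 = -2; a_2 = -9/2; a_3 = -3; a_4 = -27/8; a_5 = -27/20
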